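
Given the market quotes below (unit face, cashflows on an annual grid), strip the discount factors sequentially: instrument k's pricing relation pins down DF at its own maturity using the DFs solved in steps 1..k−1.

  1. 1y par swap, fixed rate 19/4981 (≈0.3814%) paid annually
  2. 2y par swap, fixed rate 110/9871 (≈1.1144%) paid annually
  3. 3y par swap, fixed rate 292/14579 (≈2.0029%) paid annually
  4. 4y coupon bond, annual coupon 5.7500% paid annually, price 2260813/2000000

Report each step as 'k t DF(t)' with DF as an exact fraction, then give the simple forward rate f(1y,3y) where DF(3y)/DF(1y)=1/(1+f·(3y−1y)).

1 1 4981/5000
2 2 489/500
3 3 1177/1250
4 4 569/625
f(1y,3y) = ((4981/5000)/(1177/1250) − 1)/(2) = 273/9416 ≈ 2.8993%

step 1 [1y] swap r/1=19/4981: DF=(1 − 19/4981·(0))/(1+19/4981) = 4981/5000 ≈ 0.996200
step 2 [2y] swap r/1=110/9871: DF=(1 − 110/9871·(0.996200))/(1+110/9871) = 489/500 ≈ 0.978000
step 3 [3y] swap r/1=292/14579: DF=(1 − 292/14579·(0.996200+0.978000))/(1+292/14579) = 1177/1250 ≈ 0.941600
step 4 [4y] bond c/1=23/400: DF=(2260813/2000000 − 23/400·(0.996200+0.978000+0.941600))/(1+23/400) = 569/625 ≈ 0.910400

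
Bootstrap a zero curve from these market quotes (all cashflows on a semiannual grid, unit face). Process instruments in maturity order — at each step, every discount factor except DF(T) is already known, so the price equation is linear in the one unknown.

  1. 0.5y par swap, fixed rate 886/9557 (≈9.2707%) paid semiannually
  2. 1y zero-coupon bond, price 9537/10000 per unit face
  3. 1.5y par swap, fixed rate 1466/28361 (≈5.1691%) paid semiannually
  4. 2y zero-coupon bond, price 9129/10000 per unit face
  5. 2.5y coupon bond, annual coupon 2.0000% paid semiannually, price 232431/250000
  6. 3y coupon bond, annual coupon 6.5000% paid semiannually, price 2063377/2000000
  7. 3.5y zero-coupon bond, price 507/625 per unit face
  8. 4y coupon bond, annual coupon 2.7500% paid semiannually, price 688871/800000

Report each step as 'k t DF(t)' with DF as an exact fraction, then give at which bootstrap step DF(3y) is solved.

1 1/2 9557/10000
2 1 9537/10000
3 3/2 9267/10000
4 2 9129/10000
5 5/2 4417/5000
6 3 4267/5000
7 7/2 507/625
8 4 191/250
DF(3y) is solved at step 6

step 1 [0.5y] swap r/2=443/9557: DF=(1 − 443/9557·(0))/(1+443/9557) = 9557/10000 ≈ 0.955700
step 2 [1y] zero: DF = P = 9537/10000 ≈ 0.953700
step 3 [1.5y] swap r/2=733/28361: DF=(1 − 733/28361·(0.955700+0.953700))/(1+733/28361) = 9267/10000 ≈ 0.926700
step 4 [2y] zero: DF = P = 9129/10000 ≈ 0.912900
step 5 [2.5y] bond c/2=1/100: DF=(232431/250000 − 1/100·(0.955700+0.953700+0.926700+0.912900))/(1+1/100) = 4417/5000 ≈ 0.883400
step 6 [3y] bond c/2=13/400: DF=(2063377/2000000 − 13/400·(0.955700+0.953700+0.926700+0.912900+0.883400))/(1+13/400) = 4267/5000 ≈ 0.853400
step 7 [3.5y] zero: DF = P = 507/625 ≈ 0.811200
step 8 [4y] bond c/2=11/800: DF=(688871/800000 − 11/800·(0.955700+0.953700+0.926700+0.912900+0.883400+0.853400+0.811200))/(1+11/800) = 191/250 ≈ 0.764000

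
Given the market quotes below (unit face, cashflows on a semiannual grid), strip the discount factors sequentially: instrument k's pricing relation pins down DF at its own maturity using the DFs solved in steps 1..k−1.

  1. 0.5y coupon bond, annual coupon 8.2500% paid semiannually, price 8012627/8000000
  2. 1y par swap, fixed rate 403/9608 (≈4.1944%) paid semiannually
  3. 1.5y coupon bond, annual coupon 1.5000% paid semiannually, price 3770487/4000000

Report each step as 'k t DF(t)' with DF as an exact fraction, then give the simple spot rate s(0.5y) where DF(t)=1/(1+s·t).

1 1/2 9619/10000
2 1 9597/10000
3 3/2 9213/10000
s(0.5y) = (1/(9619/10000) − 1)/(1/2) = 762/9619 ≈ 7.9218%

step 1 [0.5y] bond c/2=33/800: DF=(8012627/8000000 − 33/800·(0))/(1+33/800) = 9619/10000 ≈ 0.961900
step 2 [1y] swap r/2=403/19216: DF=(1 − 403/19216·(0.961900))/(1+403/19216) = 9597/10000 ≈ 0.959700
step 3 [1.5y] bond c/2=3/400: DF=(3770487/4000000 − 3/400·(0.961900+0.959700))/(1+3/400) = 9213/10000 ≈ 0.921300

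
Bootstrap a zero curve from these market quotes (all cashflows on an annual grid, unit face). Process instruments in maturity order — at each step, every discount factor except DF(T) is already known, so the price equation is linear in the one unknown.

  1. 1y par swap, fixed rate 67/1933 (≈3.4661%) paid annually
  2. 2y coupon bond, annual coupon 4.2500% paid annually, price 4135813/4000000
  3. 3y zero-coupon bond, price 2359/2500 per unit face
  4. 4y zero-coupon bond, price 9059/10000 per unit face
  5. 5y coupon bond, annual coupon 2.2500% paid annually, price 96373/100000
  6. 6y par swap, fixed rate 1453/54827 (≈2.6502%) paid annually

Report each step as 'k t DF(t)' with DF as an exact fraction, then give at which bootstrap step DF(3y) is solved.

1 1 1933/2000
2 2 2381/2500
3 3 2359/2500
4 4 9059/10000
5 5 2149/2500
6 6 8547/10000
DF(3y) is solved at step 3

step 1 [1y] swap r/1=67/1933: DF=(1 − 67/1933·(0))/(1+67/1933) = 1933/2000 ≈ 0.966500
step 2 [2y] bond c/1=17/400: DF=(4135813/4000000 − 17/400·(0.966500))/(1+17/400) = 2381/2500 ≈ 0.952400
step 3 [3y] zero: DF = P = 2359/2500 ≈ 0.943600
step 4 [4y] zero: DF = P = 9059/10000 ≈ 0.905900
step 5 [5y] bond c/1=9/400: DF=(96373/100000 − 9/400·(0.966500+0.952400+0.943600+0.905900))/(1+9/400) = 2149/2500 ≈ 0.859600
step 6 [6y] swap r/1=1453/54827: DF=(1 − 1453/54827·(0.966500+0.952400+0.943600+0.905900+0.859600))/(1+1453/54827) = 8547/10000 ≈ 0.854700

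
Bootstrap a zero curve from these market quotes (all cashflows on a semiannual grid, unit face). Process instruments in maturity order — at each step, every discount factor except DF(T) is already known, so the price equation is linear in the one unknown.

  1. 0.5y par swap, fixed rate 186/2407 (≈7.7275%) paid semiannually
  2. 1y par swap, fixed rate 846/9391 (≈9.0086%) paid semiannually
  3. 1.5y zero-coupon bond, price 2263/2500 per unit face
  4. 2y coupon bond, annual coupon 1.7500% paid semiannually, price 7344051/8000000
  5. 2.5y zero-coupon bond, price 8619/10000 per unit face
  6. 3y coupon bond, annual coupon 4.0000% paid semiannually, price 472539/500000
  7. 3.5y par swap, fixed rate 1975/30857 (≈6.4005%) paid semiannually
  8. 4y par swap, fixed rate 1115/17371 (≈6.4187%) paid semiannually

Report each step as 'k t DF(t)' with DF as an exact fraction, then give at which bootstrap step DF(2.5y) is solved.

step 1 [0.5y] swap r/2=93/2407: DF=(1 − 93/2407·(0))/(1+93/2407) = 2407/2500 ≈ 0.962800
step 2 [1y] swap r/2=423/9391: DF=(1 − 423/9391·(0.962800))/(1+423/9391) = 4577/5000 ≈ 0.915400
step 3 [1.5y] zero: DF = P = 2263/2500 ≈ 0.905200
step 4 [2y] bond c/2=7/800: DF=(7344051/8000000 − 7/800·(0.962800+0.915400+0.905200))/(1+7/800) = 8859/10000 ≈ 0.885900
step 5 [2.5y] zero: DF = P = 8619/10000 ≈ 0.861900
step 6 [3y] bond c/2=1/50: DF=(472539/500000 − 1/50·(0.962800+0.915400+0.905200+0.885900+0.861900))/(1+1/50) = 8377/10000 ≈ 0.837700
step 7 [3.5y] swap r/2=1975/61714: DF=(1 − 1975/61714·(0.962800+0.915400+0.905200+0.885900+0.861900+0.837700))/(1+1975/61714) = 321/400 ≈ 0.802500
step 8 [4y] swap r/2=1115/34742: DF=(1 − 1115/34742·(0.962800+0.915400+0.905200+0.885900+0.861900+0.837700+0.802500))/(1+1115/34742) = 777/1000 ≈ 0.777000

1 1/2 2407/2500
2 1 4577/5000
3 3/2 2263/2500
4 2 8859/10000
5 5/2 8619/10000
6 3 8377/10000
7 7/2 321/400
8 4 777/1000
DF(2.5y) is solved at step 5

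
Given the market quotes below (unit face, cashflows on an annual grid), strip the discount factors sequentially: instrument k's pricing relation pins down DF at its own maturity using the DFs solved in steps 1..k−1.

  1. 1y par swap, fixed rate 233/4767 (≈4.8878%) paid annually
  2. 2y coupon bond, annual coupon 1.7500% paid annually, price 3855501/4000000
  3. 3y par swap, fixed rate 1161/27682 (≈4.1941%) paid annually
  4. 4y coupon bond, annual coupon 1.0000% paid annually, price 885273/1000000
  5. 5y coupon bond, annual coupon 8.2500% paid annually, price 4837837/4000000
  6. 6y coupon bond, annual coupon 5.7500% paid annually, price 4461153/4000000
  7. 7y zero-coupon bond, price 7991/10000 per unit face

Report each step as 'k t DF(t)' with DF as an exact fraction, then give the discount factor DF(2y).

step 1 [1y] swap r/1=233/4767: DF=(1 − 233/4767·(0))/(1+233/4767) = 4767/5000 ≈ 0.953400
step 2 [2y] bond c/1=7/400: DF=(3855501/4000000 − 7/400·(0.953400))/(1+7/400) = 9309/10000 ≈ 0.930900
step 3 [3y] swap r/1=1161/27682: DF=(1 − 1161/27682·(0.953400+0.930900))/(1+1161/27682) = 8839/10000 ≈ 0.883900
step 4 [4y] bond c/1=1/100: DF=(885273/1000000 − 1/100·(0.953400+0.930900+0.883900))/(1+1/100) = 8491/10000 ≈ 0.849100
step 5 [5y] bond c/1=33/400: DF=(4837837/4000000 − 33/400·(0.953400+0.930900+0.883900+0.849100))/(1+33/400) = 526/625 ≈ 0.841600
step 6 [6y] bond c/1=23/400: DF=(4461153/4000000 − 23/400·(0.953400+0.930900+0.883900+0.849100+0.841600))/(1+23/400) = 4061/5000 ≈ 0.812200
step 7 [7y] zero: DF = P = 7991/10000 ≈ 0.799100

1 1 4767/5000
2 2 9309/10000
3 3 8839/10000
4 4 8491/10000
5 5 526/625
6 6 4061/5000
7 7 7991/10000
DF(2y) = 9309/10000 ≈ 0.930900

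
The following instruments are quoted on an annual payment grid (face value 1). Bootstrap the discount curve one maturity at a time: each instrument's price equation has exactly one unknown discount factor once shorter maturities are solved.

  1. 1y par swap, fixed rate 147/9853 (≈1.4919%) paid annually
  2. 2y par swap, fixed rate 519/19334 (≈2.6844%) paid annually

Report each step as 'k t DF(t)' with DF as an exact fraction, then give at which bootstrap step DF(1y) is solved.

step 1 [1y] swap r/1=147/9853: DF=(1 − 147/9853·(0))/(1+147/9853) = 9853/10000 ≈ 0.985300
step 2 [2y] swap r/1=519/19334: DF=(1 − 519/19334·(0.985300))/(1+519/19334) = 9481/10000 ≈ 0.948100

1 1 9853/10000
2 2 9481/10000
DF(1y) is solved at step 1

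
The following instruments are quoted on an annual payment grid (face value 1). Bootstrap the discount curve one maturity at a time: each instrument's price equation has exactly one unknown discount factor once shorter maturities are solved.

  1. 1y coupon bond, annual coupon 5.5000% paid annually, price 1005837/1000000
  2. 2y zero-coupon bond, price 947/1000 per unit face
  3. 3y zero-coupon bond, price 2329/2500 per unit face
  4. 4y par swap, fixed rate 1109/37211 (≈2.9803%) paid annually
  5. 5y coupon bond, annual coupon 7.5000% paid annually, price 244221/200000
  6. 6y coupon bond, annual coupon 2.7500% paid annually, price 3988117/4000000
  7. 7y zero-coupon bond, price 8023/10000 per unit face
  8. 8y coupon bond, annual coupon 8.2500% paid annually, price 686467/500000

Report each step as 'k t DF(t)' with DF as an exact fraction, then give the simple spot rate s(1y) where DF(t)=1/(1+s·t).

1 1 4767/5000
2 2 947/1000
3 3 2329/2500
4 4 8891/10000
5 5 8763/10000
6 6 8473/10000
7 7 8023/10000
8 8 3961/5000
s(1y) = (1/(4767/5000) − 1)/(1) = 233/4767 ≈ 4.8878%

step 1 [1y] bond c/1=11/200: DF=(1005837/1000000 − 11/200·(0))/(1+11/200) = 4767/5000 ≈ 0.953400
step 2 [2y] zero: DF = P = 947/1000 ≈ 0.947000
step 3 [3y] zero: DF = P = 2329/2500 ≈ 0.931600
step 4 [4y] swap r/1=1109/37211: DF=(1 − 1109/37211·(0.953400+0.947000+0.931600))/(1+1109/37211) = 8891/10000 ≈ 0.889100
step 5 [5y] bond c/1=3/40: DF=(244221/200000 − 3/40·(0.953400+0.947000+0.931600+0.889100))/(1+3/40) = 8763/10000 ≈ 0.876300
step 6 [6y] bond c/1=11/400: DF=(3988117/4000000 − 11/400·(0.953400+0.947000+0.931600+0.889100+0.876300))/(1+11/400) = 8473/10000 ≈ 0.847300
step 7 [7y] zero: DF = P = 8023/10000 ≈ 0.802300
step 8 [8y] bond c/1=33/400: DF=(686467/500000 − 33/400·(0.953400+0.947000+0.931600+0.889100+0.876300+0.847300+0.802300))/(1+33/400) = 3961/5000 ≈ 0.792200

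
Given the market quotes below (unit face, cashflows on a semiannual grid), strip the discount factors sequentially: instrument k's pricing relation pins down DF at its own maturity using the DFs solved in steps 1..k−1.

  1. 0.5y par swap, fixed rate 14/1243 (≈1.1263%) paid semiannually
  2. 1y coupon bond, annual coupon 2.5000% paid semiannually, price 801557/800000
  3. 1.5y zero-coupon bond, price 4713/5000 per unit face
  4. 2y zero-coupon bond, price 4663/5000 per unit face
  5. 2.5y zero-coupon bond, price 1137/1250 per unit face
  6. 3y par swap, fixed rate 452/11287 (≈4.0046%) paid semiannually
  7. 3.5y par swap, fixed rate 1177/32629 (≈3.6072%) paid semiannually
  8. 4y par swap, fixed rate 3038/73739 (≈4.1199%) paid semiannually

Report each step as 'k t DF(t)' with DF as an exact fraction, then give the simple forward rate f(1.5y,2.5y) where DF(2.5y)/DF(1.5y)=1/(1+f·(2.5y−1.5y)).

1 1/2 1243/1250
2 1 9773/10000
3 3/2 4713/5000
4 2 4663/5000
5 5/2 1137/1250
6 3 887/1000
7 7/2 8823/10000
8 4 8481/10000
f(1.5y,2.5y) = ((4713/5000)/(1137/1250) − 1)/(1) = 55/1516 ≈ 3.6280%

step 1 [0.5y] swap r/2=7/1243: DF=(1 − 7/1243·(0))/(1+7/1243) = 1243/1250 ≈ 0.994400
step 2 [1y] bond c/2=1/80: DF=(801557/800000 − 1/80·(0.994400))/(1+1/80) = 9773/10000 ≈ 0.977300
step 3 [1.5y] zero: DF = P = 4713/5000 ≈ 0.942600
step 4 [2y] zero: DF = P = 4663/5000 ≈ 0.932600
step 5 [2.5y] zero: DF = P = 1137/1250 ≈ 0.909600
step 6 [3y] swap r/2=226/11287: DF=(1 − 226/11287·(0.994400+0.977300+0.942600+0.932600+0.909600))/(1+226/11287) = 887/1000 ≈ 0.887000
step 7 [3.5y] swap r/2=1177/65258: DF=(1 − 1177/65258·(0.994400+0.977300+0.942600+0.932600+0.909600+0.887000))/(1+1177/65258) = 8823/10000 ≈ 0.882300
step 8 [4y] swap r/2=1519/73739: DF=(1 − 1519/73739·(0.994400+0.977300+0.942600+0.932600+0.909600+0.887000+0.882300))/(1+1519/73739) = 8481/10000 ≈ 0.848100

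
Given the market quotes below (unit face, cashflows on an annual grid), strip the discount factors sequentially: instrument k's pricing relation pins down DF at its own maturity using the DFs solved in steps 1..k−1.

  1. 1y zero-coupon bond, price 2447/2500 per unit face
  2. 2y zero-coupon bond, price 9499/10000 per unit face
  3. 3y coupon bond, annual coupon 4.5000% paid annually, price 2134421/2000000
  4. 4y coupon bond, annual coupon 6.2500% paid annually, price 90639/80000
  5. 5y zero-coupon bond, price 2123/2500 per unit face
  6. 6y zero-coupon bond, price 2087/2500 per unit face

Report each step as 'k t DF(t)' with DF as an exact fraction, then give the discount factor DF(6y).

1 1 2447/2500
2 2 9499/10000
3 3 4691/5000
4 4 8977/10000
5 5 2123/2500
6 6 2087/2500
DF(6y) = 2087/2500 ≈ 0.834800

step 1 [1y] zero: DF = P = 2447/2500 ≈ 0.978800
step 2 [2y] zero: DF = P = 9499/10000 ≈ 0.949900
step 3 [3y] bond c/1=9/200: DF=(2134421/2000000 − 9/200·(0.978800+0.949900))/(1+9/200) = 4691/5000 ≈ 0.938200
step 4 [4y] bond c/1=1/16: DF=(90639/80000 − 1/16·(0.978800+0.949900+0.938200))/(1+1/16) = 8977/10000 ≈ 0.897700
step 5 [5y] zero: DF = P = 2123/2500 ≈ 0.849200
step 6 [6y] zero: DF = P = 2087/2500 ≈ 0.834800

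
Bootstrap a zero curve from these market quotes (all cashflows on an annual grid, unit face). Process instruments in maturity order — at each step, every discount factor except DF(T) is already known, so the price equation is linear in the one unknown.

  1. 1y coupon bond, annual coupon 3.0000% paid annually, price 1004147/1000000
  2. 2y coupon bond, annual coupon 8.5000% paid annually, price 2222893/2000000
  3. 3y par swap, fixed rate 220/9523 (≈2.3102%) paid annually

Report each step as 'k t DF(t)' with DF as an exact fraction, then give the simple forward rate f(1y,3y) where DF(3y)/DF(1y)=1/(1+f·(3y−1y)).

step 1 [1y] bond c/1=3/100: DF=(1004147/1000000 − 3/100·(0))/(1+3/100) = 9749/10000 ≈ 0.974900
step 2 [2y] bond c/1=17/200: DF=(2222893/2000000 − 17/200·(0.974900))/(1+17/200) = 237/250 ≈ 0.948000
step 3 [3y] swap r/1=220/9523: DF=(1 − 220/9523·(0.974900+0.948000))/(1+220/9523) = 467/500 ≈ 0.934000

1 1 9749/10000
2 2 237/250
3 3 467/500
f(1y,3y) = ((9749/10000)/(467/500) − 1)/(2) = 409/18680 ≈ 2.1895%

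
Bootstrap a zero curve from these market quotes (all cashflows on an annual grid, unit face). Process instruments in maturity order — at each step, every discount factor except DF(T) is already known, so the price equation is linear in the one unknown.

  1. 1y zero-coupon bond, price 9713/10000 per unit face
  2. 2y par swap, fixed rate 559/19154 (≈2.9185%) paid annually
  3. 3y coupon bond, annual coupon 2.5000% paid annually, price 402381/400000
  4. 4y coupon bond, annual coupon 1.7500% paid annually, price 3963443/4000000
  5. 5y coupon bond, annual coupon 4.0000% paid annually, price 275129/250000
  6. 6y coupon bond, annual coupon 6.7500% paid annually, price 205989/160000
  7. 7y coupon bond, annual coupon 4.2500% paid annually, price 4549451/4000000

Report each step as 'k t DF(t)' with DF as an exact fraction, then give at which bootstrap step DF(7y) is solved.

step 1 [1y] zero: DF = P = 9713/10000 ≈ 0.971300
step 2 [2y] swap r/1=559/19154: DF=(1 − 559/19154·(0.971300))/(1+559/19154) = 9441/10000 ≈ 0.944100
step 3 [3y] bond c/1=1/40: DF=(402381/400000 − 1/40·(0.971300+0.944100))/(1+1/40) = 9347/10000 ≈ 0.934700
step 4 [4y] bond c/1=7/400: DF=(3963443/4000000 − 7/400·(0.971300+0.944100+0.934700))/(1+7/400) = 578/625 ≈ 0.924800
step 5 [5y] bond c/1=1/25: DF=(275129/250000 − 1/25·(0.971300+0.944100+0.934700+0.924800))/(1+1/25) = 913/1000 ≈ 0.913000
step 6 [6y] bond c/1=27/400: DF=(205989/160000 − 27/400·(0.971300+0.944100+0.934700+0.924800+0.913000))/(1+27/400) = 1137/1250 ≈ 0.909600
step 7 [7y] bond c/1=17/400: DF=(4549451/4000000 − 17/400·(0.971300+0.944100+0.934700+0.924800+0.913000+0.909600))/(1+17/400) = 2157/2500 ≈ 0.862800

1 1 9713/10000
2 2 9441/10000
3 3 9347/10000
4 4 578/625
5 5 913/1000
6 6 1137/1250
7 7 2157/2500
DF(7y) is solved at step 7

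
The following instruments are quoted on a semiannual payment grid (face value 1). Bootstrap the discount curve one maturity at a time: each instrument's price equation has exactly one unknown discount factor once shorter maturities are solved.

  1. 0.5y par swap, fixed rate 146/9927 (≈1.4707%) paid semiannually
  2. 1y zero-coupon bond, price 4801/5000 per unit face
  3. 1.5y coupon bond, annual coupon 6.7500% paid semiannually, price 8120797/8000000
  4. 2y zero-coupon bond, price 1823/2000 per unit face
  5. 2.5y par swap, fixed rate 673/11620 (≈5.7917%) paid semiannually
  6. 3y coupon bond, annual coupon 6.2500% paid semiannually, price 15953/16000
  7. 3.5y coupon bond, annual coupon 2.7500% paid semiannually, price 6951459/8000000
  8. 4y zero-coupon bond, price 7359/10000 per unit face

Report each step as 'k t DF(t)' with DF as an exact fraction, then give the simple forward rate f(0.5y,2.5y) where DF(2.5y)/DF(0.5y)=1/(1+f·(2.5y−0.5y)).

step 1 [0.5y] swap r/2=73/9927: DF=(1 − 73/9927·(0))/(1+73/9927) = 9927/10000 ≈ 0.992700
step 2 [1y] zero: DF = P = 4801/5000 ≈ 0.960200
step 3 [1.5y] bond c/2=27/800: DF=(8120797/8000000 − 27/800·(0.992700+0.960200))/(1+27/800) = 4591/5000 ≈ 0.918200
step 4 [2y] zero: DF = P = 1823/2000 ≈ 0.911500
step 5 [2.5y] swap r/2=673/23240: DF=(1 − 673/23240·(0.992700+0.960200+0.918200+0.911500))/(1+673/23240) = 4327/5000 ≈ 0.865400
step 6 [3y] bond c/2=1/32: DF=(15953/16000 − 1/32·(0.992700+0.960200+0.918200+0.911500+0.865400))/(1+1/32) = 413/500 ≈ 0.826000
step 7 [3.5y] bond c/2=11/800: DF=(6951459/8000000 − 11/800·(0.992700+0.960200+0.918200+0.911500+0.865400+0.826000))/(1+11/800) = 7829/10000 ≈ 0.782900
step 8 [4y] zero: DF = P = 7359/10000 ≈ 0.735900

1 1/2 9927/10000
2 1 4801/5000
3 3/2 4591/5000
4 2 1823/2000
5 5/2 4327/5000
6 3 413/500
7 7/2 7829/10000
8 4 7359/10000
f(0.5y,2.5y) = ((9927/10000)/(4327/5000) − 1)/(2) = 1273/17308 ≈ 7.3550%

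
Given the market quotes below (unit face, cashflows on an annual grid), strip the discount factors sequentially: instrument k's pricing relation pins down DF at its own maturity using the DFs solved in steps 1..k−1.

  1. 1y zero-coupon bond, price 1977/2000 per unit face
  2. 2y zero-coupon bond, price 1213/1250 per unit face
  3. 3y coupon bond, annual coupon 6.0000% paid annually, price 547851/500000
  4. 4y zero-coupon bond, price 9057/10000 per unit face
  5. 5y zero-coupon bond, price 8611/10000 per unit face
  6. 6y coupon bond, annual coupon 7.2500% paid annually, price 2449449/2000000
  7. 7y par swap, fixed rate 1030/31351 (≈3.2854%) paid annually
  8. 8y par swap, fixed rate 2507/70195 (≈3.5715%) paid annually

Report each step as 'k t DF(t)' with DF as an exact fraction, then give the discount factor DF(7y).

step 1 [1y] zero: DF = P = 1977/2000 ≈ 0.988500
step 2 [2y] zero: DF = P = 1213/1250 ≈ 0.970400
step 3 [3y] bond c/1=3/50: DF=(547851/500000 − 3/50·(0.988500+0.970400))/(1+3/50) = 2307/2500 ≈ 0.922800
step 4 [4y] zero: DF = P = 9057/10000 ≈ 0.905700
step 5 [5y] zero: DF = P = 8611/10000 ≈ 0.861100
step 6 [6y] bond c/1=29/400: DF=(2449449/2000000 − 29/400·(0.988500+0.970400+0.922800+0.905700+0.861100))/(1+29/400) = 8277/10000 ≈ 0.827700
step 7 [7y] swap r/1=1030/31351: DF=(1 − 1030/31351·(0.988500+0.970400+0.922800+0.905700+0.861100+0.827700))/(1+1030/31351) = 397/500 ≈ 0.794000
step 8 [8y] swap r/1=2507/70195: DF=(1 − 2507/70195·(0.988500+0.970400+0.922800+0.905700+0.861100+0.827700+0.794000))/(1+2507/70195) = 7493/10000 ≈ 0.749300

1 1 1977/2000
2 2 1213/1250
3 3 2307/2500
4 4 9057/10000
5 5 8611/10000
6 6 8277/10000
7 7 397/500
8 8 7493/10000
DF(7y) = 397/500 ≈ 0.794000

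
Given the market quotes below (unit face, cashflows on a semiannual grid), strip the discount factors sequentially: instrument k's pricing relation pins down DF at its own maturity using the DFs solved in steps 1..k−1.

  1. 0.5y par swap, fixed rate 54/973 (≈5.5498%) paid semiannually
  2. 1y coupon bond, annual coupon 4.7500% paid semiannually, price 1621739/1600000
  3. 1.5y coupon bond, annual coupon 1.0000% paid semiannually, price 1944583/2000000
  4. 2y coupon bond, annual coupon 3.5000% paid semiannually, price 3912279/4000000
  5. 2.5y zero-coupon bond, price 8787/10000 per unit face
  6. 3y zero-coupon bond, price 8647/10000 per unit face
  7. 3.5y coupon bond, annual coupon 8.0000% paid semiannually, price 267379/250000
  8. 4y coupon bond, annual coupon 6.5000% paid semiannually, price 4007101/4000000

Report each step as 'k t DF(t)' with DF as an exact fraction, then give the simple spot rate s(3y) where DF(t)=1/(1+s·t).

1 1/2 973/1000
2 1 387/400
3 3/2 4789/5000
4 2 4557/5000
5 5/2 8787/10000
6 3 8647/10000
7 7/2 2037/2500
8 4 3849/5000
s(3y) = (1/(8647/10000) − 1)/(3) = 451/8647 ≈ 5.2157%

step 1 [0.5y] swap r/2=27/973: DF=(1 − 27/973·(0))/(1+27/973) = 973/1000 ≈ 0.973000
step 2 [1y] bond c/2=19/800: DF=(1621739/1600000 − 19/800·(0.973000))/(1+19/800) = 387/400 ≈ 0.967500
step 3 [1.5y] bond c/2=1/200: DF=(1944583/2000000 − 1/200·(0.973000+0.967500))/(1+1/200) = 4789/5000 ≈ 0.957800
step 4 [2y] bond c/2=7/400: DF=(3912279/4000000 − 7/400·(0.973000+0.967500+0.957800))/(1+7/400) = 4557/5000 ≈ 0.911400
step 5 [2.5y] zero: DF = P = 8787/10000 ≈ 0.878700
step 6 [3y] zero: DF = P = 8647/10000 ≈ 0.864700
step 7 [3.5y] bond c/2=1/25: DF=(267379/250000 − 1/25·(0.973000+0.967500+0.957800+0.911400+0.878700+0.864700))/(1+1/25) = 2037/2500 ≈ 0.814800
step 8 [4y] bond c/2=13/400: DF=(4007101/4000000 − 13/400·(0.973000+0.967500+0.957800+0.911400+0.878700+0.864700+0.814800))/(1+13/400) = 3849/5000 ≈ 0.769800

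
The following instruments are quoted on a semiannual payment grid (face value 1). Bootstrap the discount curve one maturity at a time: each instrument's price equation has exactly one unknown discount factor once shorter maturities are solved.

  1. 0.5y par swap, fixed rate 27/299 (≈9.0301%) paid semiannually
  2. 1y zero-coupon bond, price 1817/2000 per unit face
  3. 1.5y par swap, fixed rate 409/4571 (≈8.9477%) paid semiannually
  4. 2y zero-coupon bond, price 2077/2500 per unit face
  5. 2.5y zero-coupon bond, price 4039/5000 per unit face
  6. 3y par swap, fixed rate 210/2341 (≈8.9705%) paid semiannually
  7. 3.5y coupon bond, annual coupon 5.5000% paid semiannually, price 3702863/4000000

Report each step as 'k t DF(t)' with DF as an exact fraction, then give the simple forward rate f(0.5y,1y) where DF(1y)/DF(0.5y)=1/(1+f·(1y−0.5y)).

1 1/2 598/625
2 1 1817/2000
3 3/2 8773/10000
4 2 2077/2500
5 5/2 4039/5000
6 3 769/1000
7 7/2 7631/10000
f(0.5y,1y) = ((598/625)/(1817/2000) − 1)/(1/2) = 42/395 ≈ 10.6329%

step 1 [0.5y] swap r/2=27/598: DF=(1 − 27/598·(0))/(1+27/598) = 598/625 ≈ 0.956800
step 2 [1y] zero: DF = P = 1817/2000 ≈ 0.908500
step 3 [1.5y] swap r/2=409/9142: DF=(1 − 409/9142·(0.956800+0.908500))/(1+409/9142) = 8773/10000 ≈ 0.877300
step 4 [2y] zero: DF = P = 2077/2500 ≈ 0.830800
step 5 [2.5y] zero: DF = P = 4039/5000 ≈ 0.807800
step 6 [3y] swap r/2=105/2341: DF=(1 − 105/2341·(0.956800+0.908500+0.877300+0.830800+0.807800))/(1+105/2341) = 769/1000 ≈ 0.769000
step 7 [3.5y] bond c/2=11/400: DF=(3702863/4000000 − 11/400·(0.956800+0.908500+0.877300+0.830800+0.807800+0.769000))/(1+11/400) = 7631/10000 ≈ 0.763100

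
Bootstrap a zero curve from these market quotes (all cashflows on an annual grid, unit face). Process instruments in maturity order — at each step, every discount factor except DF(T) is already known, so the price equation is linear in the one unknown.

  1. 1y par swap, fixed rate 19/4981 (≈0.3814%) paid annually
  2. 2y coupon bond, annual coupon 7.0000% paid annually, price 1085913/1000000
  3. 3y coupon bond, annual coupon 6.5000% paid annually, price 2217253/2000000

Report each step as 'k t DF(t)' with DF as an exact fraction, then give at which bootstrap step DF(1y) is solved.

step 1 [1y] swap r/1=19/4981: DF=(1 − 19/4981·(0))/(1+19/4981) = 4981/5000 ≈ 0.996200
step 2 [2y] bond c/1=7/100: DF=(1085913/1000000 − 7/100·(0.996200))/(1+7/100) = 9497/10000 ≈ 0.949700
step 3 [3y] bond c/1=13/200: DF=(2217253/2000000 − 13/200·(0.996200+0.949700))/(1+13/200) = 4611/5000 ≈ 0.922200

1 1 4981/5000
2 2 9497/10000
3 3 4611/5000
DF(1y) is solved at step 1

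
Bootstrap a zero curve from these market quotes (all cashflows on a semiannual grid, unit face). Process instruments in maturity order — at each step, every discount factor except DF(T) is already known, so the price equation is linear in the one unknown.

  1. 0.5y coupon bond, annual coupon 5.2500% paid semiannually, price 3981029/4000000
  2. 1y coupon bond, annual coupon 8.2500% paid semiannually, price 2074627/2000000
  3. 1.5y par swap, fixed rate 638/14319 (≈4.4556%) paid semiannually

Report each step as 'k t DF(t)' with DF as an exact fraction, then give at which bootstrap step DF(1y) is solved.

step 1 [0.5y] bond c/2=21/800: DF=(3981029/4000000 − 21/800·(0))/(1+21/800) = 4849/5000 ≈ 0.969800
step 2 [1y] bond c/2=33/800: DF=(2074627/2000000 − 33/800·(0.969800))/(1+33/800) = 4789/5000 ≈ 0.957800
step 3 [1.5y] swap r/2=319/14319: DF=(1 − 319/14319·(0.969800+0.957800))/(1+319/14319) = 4681/5000 ≈ 0.936200

1 1/2 4849/5000
2 1 4789/5000
3 3/2 4681/5000
DF(1y) is solved at step 2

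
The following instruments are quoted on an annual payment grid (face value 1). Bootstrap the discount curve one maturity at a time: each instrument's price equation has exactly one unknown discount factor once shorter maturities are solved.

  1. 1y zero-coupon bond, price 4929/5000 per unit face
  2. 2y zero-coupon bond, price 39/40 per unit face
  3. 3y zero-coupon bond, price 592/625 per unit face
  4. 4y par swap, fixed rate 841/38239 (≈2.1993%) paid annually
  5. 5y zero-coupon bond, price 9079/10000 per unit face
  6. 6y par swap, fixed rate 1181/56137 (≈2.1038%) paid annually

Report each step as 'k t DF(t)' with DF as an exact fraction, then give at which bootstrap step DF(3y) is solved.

1 1 4929/5000
2 2 39/40
3 3 592/625
4 4 9159/10000
5 5 9079/10000
6 6 8819/10000
DF(3y) is solved at step 3

step 1 [1y] zero: DF = P = 4929/5000 ≈ 0.985800
step 2 [2y] zero: DF = P = 39/40 ≈ 0.975000
step 3 [3y] zero: DF = P = 592/625 ≈ 0.947200
step 4 [4y] swap r/1=841/38239: DF=(1 − 841/38239·(0.985800+0.975000+0.947200))/(1+841/38239) = 9159/10000 ≈ 0.915900
step 5 [5y] zero: DF = P = 9079/10000 ≈ 0.907900
step 6 [6y] swap r/1=1181/56137: DF=(1 − 1181/56137·(0.985800+0.975000+0.947200+0.915900+0.907900))/(1+1181/56137) = 8819/10000 ≈ 0.881900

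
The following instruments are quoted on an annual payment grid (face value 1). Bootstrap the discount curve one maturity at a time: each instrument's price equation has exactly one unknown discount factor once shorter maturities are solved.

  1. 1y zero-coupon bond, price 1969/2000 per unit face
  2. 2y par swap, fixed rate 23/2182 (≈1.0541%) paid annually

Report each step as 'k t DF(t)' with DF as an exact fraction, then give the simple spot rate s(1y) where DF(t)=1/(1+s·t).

step 1 [1y] zero: DF = P = 1969/2000 ≈ 0.984500
step 2 [2y] swap r/1=23/2182: DF=(1 − 23/2182·(0.984500))/(1+23/2182) = 9793/10000 ≈ 0.979300

1 1 1969/2000
2 2 9793/10000
s(1y) = (1/(1969/2000) − 1)/(1) = 31/1969 ≈ 1.5744%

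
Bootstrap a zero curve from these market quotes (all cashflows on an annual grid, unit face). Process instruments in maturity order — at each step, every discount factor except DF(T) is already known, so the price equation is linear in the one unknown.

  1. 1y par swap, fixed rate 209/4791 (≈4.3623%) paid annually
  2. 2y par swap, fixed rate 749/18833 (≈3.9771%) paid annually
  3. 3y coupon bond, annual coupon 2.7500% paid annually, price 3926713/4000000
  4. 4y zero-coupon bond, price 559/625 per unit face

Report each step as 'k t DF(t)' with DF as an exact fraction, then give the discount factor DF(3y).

1 1 4791/5000
2 2 9251/10000
3 3 181/200
4 4 559/625
DF(3y) = 181/200 ≈ 0.905000

step 1 [1y] swap r/1=209/4791: DF=(1 − 209/4791·(0))/(1+209/4791) = 4791/5000 ≈ 0.958200
step 2 [2y] swap r/1=749/18833: DF=(1 − 749/18833·(0.958200))/(1+749/18833) = 9251/10000 ≈ 0.925100
step 3 [3y] bond c/1=11/400: DF=(3926713/4000000 − 11/400·(0.958200+0.925100))/(1+11/400) = 181/200 ≈ 0.905000
step 4 [4y] zero: DF = P = 559/625 ≈ 0.894400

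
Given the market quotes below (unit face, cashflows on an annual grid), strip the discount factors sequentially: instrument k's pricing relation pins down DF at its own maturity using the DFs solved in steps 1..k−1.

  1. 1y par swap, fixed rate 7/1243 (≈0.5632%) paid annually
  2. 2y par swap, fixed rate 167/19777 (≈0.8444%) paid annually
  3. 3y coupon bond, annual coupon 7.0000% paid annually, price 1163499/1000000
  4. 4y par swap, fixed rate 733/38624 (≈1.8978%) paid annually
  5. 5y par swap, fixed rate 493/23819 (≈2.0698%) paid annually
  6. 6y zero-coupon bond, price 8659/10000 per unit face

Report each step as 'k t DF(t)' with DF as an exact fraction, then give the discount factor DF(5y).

1 1 1243/1250
2 2 9833/10000
3 3 479/500
4 4 9267/10000
5 5 4507/5000
6 6 8659/10000
DF(5y) = 4507/5000 ≈ 0.901400

step 1 [1y] swap r/1=7/1243: DF=(1 − 7/1243·(0))/(1+7/1243) = 1243/1250 ≈ 0.994400
step 2 [2y] swap r/1=167/19777: DF=(1 − 167/19777·(0.994400))/(1+167/19777) = 9833/10000 ≈ 0.983300
step 3 [3y] bond c/1=7/100: DF=(1163499/1000000 − 7/100·(0.994400+0.983300))/(1+7/100) = 479/500 ≈ 0.958000
step 4 [4y] swap r/1=733/38624: DF=(1 − 733/38624·(0.994400+0.983300+0.958000))/(1+733/38624) = 9267/10000 ≈ 0.926700
step 5 [5y] swap r/1=493/23819: DF=(1 − 493/23819·(0.994400+0.983300+0.958000+0.926700))/(1+493/23819) = 4507/5000 ≈ 0.901400
step 6 [6y] zero: DF = P = 8659/10000 ≈ 0.865900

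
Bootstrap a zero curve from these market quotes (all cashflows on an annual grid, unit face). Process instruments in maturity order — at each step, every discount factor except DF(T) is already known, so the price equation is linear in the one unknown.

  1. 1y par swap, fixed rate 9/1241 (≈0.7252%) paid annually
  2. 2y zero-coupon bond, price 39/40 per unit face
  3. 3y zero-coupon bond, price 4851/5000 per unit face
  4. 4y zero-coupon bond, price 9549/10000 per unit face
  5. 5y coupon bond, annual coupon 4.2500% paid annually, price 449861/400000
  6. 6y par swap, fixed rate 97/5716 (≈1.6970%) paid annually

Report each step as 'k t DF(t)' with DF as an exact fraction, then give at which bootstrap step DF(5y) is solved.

1 1 1241/1250
2 2 39/40
3 3 4851/5000
4 4 9549/10000
5 5 9201/10000
6 6 903/1000
DF(5y) is solved at step 5

step 1 [1y] swap r/1=9/1241: DF=(1 − 9/1241·(0))/(1+9/1241) = 1241/1250 ≈ 0.992800
step 2 [2y] zero: DF = P = 39/40 ≈ 0.975000
step 3 [3y] zero: DF = P = 4851/5000 ≈ 0.970200
step 4 [4y] zero: DF = P = 9549/10000 ≈ 0.954900
step 5 [5y] bond c/1=17/400: DF=(449861/400000 − 17/400·(0.992800+0.975000+0.970200+0.954900))/(1+17/400) = 9201/10000 ≈ 0.920100
step 6 [6y] swap r/1=97/5716: DF=(1 − 97/5716·(0.992800+0.975000+0.970200+0.954900+0.920100))/(1+97/5716) = 903/1000 ≈ 0.903000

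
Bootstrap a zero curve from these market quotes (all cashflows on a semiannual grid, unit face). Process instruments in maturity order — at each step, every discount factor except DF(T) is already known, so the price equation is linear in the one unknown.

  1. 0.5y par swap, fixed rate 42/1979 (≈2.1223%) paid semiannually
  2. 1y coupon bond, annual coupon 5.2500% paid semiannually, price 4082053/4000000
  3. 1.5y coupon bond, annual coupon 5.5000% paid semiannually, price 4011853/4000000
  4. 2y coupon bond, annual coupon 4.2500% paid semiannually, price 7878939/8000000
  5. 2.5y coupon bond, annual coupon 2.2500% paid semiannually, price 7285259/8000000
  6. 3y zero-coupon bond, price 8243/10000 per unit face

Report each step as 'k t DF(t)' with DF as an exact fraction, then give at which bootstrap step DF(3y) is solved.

step 1 [0.5y] swap r/2=21/1979: DF=(1 − 21/1979·(0))/(1+21/1979) = 1979/2000 ≈ 0.989500
step 2 [1y] bond c/2=21/800: DF=(4082053/4000000 − 21/800·(0.989500))/(1+21/800) = 9691/10000 ≈ 0.969100
step 3 [1.5y] bond c/2=11/400: DF=(4011853/4000000 − 11/400·(0.989500+0.969100))/(1+11/400) = 9237/10000 ≈ 0.923700
step 4 [2y] bond c/2=17/800: DF=(7878939/8000000 − 17/800·(0.989500+0.969100+0.923700))/(1+17/800) = 2261/2500 ≈ 0.904400
step 5 [2.5y] bond c/2=9/800: DF=(7285259/8000000 − 9/800·(0.989500+0.969100+0.923700+0.904400))/(1+9/800) = 1073/1250 ≈ 0.858400
step 6 [3y] zero: DF = P = 8243/10000 ≈ 0.824300

1 1/2 1979/2000
2 1 9691/10000
3 3/2 9237/10000
4 2 2261/2500
5 5/2 1073/1250
6 3 8243/10000
DF(3y) is solved at step 6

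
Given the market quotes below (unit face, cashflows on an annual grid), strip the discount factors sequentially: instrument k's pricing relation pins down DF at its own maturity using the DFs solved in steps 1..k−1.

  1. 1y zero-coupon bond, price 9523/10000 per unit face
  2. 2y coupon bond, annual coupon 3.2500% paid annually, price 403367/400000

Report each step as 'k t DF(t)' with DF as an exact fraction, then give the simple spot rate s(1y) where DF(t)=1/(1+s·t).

1 1 9523/10000
2 2 9467/10000
s(1y) = (1/(9523/10000) − 1)/(1) = 477/9523 ≈ 5.0089%

step 1 [1y] zero: DF = P = 9523/10000 ≈ 0.952300
step 2 [2y] bond c/1=13/400: DF=(403367/400000 − 13/400·(0.952300))/(1+13/400) = 9467/10000 ≈ 0.946700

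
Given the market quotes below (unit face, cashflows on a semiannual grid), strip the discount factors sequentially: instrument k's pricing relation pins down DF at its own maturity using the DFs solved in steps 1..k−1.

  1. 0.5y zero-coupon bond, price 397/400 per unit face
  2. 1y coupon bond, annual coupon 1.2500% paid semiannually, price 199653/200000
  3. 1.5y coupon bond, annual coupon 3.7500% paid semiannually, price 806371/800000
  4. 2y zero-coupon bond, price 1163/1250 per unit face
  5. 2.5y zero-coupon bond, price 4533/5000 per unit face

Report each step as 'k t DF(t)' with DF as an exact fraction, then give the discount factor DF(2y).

step 1 [0.5y] zero: DF = P = 397/400 ≈ 0.992500
step 2 [1y] bond c/2=1/160: DF=(199653/200000 − 1/160·(0.992500))/(1+1/160) = 9859/10000 ≈ 0.985900
step 3 [1.5y] bond c/2=3/160: DF=(806371/800000 − 3/160·(0.992500+0.985900))/(1+3/160) = 953/1000 ≈ 0.953000
step 4 [2y] zero: DF = P = 1163/1250 ≈ 0.930400
step 5 [2.5y] zero: DF = P = 4533/5000 ≈ 0.906600

1 1/2 397/400
2 1 9859/10000
3 3/2 953/1000
4 2 1163/1250
5 5/2 4533/5000
DF(2y) = 1163/1250 ≈ 0.930400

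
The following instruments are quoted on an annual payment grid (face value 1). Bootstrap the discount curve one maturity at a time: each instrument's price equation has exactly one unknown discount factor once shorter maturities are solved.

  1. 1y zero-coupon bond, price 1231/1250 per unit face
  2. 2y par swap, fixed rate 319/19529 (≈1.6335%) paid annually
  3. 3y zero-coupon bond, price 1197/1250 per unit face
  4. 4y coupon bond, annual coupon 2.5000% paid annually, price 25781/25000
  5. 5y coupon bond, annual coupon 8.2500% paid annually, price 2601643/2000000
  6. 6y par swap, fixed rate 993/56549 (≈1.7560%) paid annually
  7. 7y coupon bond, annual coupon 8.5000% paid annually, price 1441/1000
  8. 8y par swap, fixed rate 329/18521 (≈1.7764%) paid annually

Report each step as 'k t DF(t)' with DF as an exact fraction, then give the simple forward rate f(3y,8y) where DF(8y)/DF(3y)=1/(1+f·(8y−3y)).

step 1 [1y] zero: DF = P = 1231/1250 ≈ 0.984800
step 2 [2y] swap r/1=319/19529: DF=(1 − 319/19529·(0.984800))/(1+319/19529) = 9681/10000 ≈ 0.968100
step 3 [3y] zero: DF = P = 1197/1250 ≈ 0.957600
step 4 [4y] bond c/1=1/40: DF=(25781/25000 − 1/40·(0.984800+0.968100+0.957600))/(1+1/40) = 9351/10000 ≈ 0.935100
step 5 [5y] bond c/1=33/400: DF=(2601643/2000000 − 33/400·(0.984800+0.968100+0.957600+0.935100))/(1+33/400) = 4543/5000 ≈ 0.908600
step 6 [6y] swap r/1=993/56549: DF=(1 − 993/56549·(0.984800+0.968100+0.957600+0.935100+0.908600))/(1+993/56549) = 9007/10000 ≈ 0.900700
step 7 [7y] bond c/1=17/200: DF=(1441/1000 − 17/200·(0.984800+0.968100+0.957600+0.935100+0.908600+0.900700))/(1+17/200) = 8851/10000 ≈ 0.885100
step 8 [8y] swap r/1=329/18521: DF=(1 − 329/18521·(0.984800+0.968100+0.957600+0.935100+0.908600+0.900700+0.885100))/(1+329/18521) = 2171/2500 ≈ 0.868400

1 1 1231/1250
2 2 9681/10000
3 3 1197/1250
4 4 9351/10000
5 5 4543/5000
6 6 9007/10000
7 7 8851/10000
8 8 2171/2500
f(3y,8y) = ((1197/1250)/(2171/2500) − 1)/(5) = 223/10855 ≈ 2.0544%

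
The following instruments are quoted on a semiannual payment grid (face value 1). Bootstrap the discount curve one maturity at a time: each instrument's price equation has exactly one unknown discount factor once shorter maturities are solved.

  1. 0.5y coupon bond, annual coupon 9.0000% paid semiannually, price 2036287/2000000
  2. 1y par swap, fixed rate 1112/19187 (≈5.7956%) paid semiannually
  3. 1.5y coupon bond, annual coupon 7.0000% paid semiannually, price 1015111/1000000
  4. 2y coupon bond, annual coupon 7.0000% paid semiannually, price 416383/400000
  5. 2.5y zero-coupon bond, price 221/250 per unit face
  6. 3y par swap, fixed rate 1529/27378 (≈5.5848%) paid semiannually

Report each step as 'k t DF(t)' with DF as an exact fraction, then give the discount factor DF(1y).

1 1/2 9743/10000
2 1 2361/2500
3 3/2 9159/10000
4 2 9099/10000
5 5/2 221/250
6 3 8471/10000
DF(1y) = 2361/2500 ≈ 0.944400

step 1 [0.5y] bond c/2=9/200: DF=(2036287/2000000 − 9/200·(0))/(1+9/200) = 9743/10000 ≈ 0.974300
step 2 [1y] swap r/2=556/19187: DF=(1 − 556/19187·(0.974300))/(1+556/19187) = 2361/2500 ≈ 0.944400
step 3 [1.5y] bond c/2=7/200: DF=(1015111/1000000 − 7/200·(0.974300+0.944400))/(1+7/200) = 9159/10000 ≈ 0.915900
step 4 [2y] bond c/2=7/200: DF=(416383/400000 − 7/200·(0.974300+0.944400+0.915900))/(1+7/200) = 9099/10000 ≈ 0.909900
step 5 [2.5y] zero: DF = P = 221/250 ≈ 0.884000
step 6 [3y] swap r/2=1529/54756: DF=(1 − 1529/54756·(0.974300+0.944400+0.915900+0.909900+0.884000))/(1+1529/54756) = 8471/10000 ≈ 0.847100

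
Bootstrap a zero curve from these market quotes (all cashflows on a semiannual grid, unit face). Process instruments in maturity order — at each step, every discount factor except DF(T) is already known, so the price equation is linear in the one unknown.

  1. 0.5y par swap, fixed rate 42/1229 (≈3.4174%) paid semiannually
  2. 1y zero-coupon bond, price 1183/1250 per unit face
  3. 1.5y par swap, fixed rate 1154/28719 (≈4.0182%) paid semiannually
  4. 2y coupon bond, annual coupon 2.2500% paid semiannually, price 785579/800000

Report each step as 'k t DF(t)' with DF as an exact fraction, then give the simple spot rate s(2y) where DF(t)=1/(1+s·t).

step 1 [0.5y] swap r/2=21/1229: DF=(1 − 21/1229·(0))/(1+21/1229) = 1229/1250 ≈ 0.983200
step 2 [1y] zero: DF = P = 1183/1250 ≈ 0.946400
step 3 [1.5y] swap r/2=577/28719: DF=(1 − 577/28719·(0.983200+0.946400))/(1+577/28719) = 9423/10000 ≈ 0.942300
step 4 [2y] bond c/2=9/800: DF=(785579/800000 − 9/800·(0.983200+0.946400+0.942300))/(1+9/800) = 9391/10000 ≈ 0.939100

1 1/2 1229/1250
2 1 1183/1250
3 3/2 9423/10000
4 2 9391/10000
s(2y) = (1/(9391/10000) − 1)/(2) = 609/18782 ≈ 3.2425%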